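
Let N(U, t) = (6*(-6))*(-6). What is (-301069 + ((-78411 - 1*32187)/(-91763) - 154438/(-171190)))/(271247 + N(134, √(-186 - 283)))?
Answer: -2364716054327058/2132193642130055 ≈ -1.1091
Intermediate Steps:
N(U, t) = 216 (N(U, t) = -36*(-6) = 216)
(-301069 + ((-78411 - 1*32187)/(-91763) - 154438/(-171190)))/(271247 + N(134, √(-186 - 283))) = (-301069 + ((-78411 - 1*32187)/(-91763) - 154438/(-171190)))/(271247 + 216) = (-301069 + ((-78411 - 32187)*(-1/91763) - 154438*(-1/171190)))/271463 = (-301069 + (-110598*(-1/91763) + 77219/85595))*(1/271463) = (-301069 + (110598/91763 + 77219/85595))*(1/271463) = (-301069 + 16552482907/7854453985)*(1/271463) = -2364716054327058/7854453985*1/271463 = -2364716054327058/2132193642130055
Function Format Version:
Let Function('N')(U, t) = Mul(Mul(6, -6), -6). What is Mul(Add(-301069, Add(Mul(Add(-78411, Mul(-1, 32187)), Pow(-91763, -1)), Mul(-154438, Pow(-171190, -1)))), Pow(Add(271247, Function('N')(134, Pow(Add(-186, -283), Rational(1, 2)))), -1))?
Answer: Rational(-2364716054327058, 2132193642130055) ≈ -1.1091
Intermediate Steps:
Function('N')(U, t) = 216 (Function('N')(U, t) = Mul(-36, -6) = 216)
Mul(Add(-301069, Add(Mul(Add(-78411, Mul(-1, 32187)), Pow(-91763, -1)), Mul(-154438, Pow(-171190, -1)))), Pow(Add(271247, Function('N')(134, Pow(Add(-186, -283), Rational(1, 2)))), -1)) = Mul(Add(-301069, Add(Mul(Add(-78411, Mul(-1, 32187)), Pow(-91763, -1)), Mul(-154438, Pow(-171190, -1)))), Pow(Add(271247, 216), -1)) = Mul(Add(-301069, Add(Mul(Add(-78411, -32187), Rational(-1, 91763)), Mul(-154438, Rational(-1, 171190)))), Pow(271463, -1)) = Mul(Add(-301069, Add(Mul(-110598, Rational(-1, 91763)), Rational(77219, 85595))), Rational(1, 271463)) = Mul(Add(-301069, Add(Rational(110598, 91763), Rational(77219, 85595))), Rational(1, 271463)) = Mul(Add(-301069, Rational(16552482907, 7854453985)), Rational(1, 271463)) = Mul(Rational(-2364716054327058, 7854453985), Rational(1, 271463)) = Rational(-2364716054327058, 2132193642130055)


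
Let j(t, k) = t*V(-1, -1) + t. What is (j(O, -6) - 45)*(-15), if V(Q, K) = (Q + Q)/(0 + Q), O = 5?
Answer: 450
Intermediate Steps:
V(Q, K) = 2 (V(Q, K) = (2*Q)/Q = 2)
j(t, k) = 3*t (j(t, k) = t*2 + t = 2*t + t = 3*t)
(j(O, -6) - 45)*(-15) = (3*5 - 45)*(-15) = (15 - 45)*(-15) = -30*(-15) = 450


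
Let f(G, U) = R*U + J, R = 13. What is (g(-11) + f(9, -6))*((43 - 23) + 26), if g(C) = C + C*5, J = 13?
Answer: -6026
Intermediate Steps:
f(G, U) = 13 + 13*U (f(G, U) = 13*U + 13 = 13 + 13*U)
g(C) = 6*C (g(C) = C + 5*C = 6*C)
(g(-11) + f(9, -6))*((43 - 23) + 26) = (6*(-11) + (13 + 13*(-6)))*((43 - 23) + 26) = (-66 + (13 - 78))*(20 + 26) = (-66 - 65)*46 = -131*46 = -6026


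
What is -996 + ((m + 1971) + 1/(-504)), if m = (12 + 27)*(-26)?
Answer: -19657/504 ≈ -39.002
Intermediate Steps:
m = -1014 (m = 39*(-26) = -1014)
-996 + ((m + 1971) + 1/(-504)) = -996 + ((-1014 + 1971) + 1/(-504)) = -996 + (957 - 1/504) = -996 + 482327/504 = -19657/504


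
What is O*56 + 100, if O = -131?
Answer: -7236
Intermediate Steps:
O*56 + 100 = -131*56 + 100 = -7336 + 100 = -7236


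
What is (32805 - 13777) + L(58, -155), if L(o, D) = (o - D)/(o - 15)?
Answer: 818417/43 ≈ 19033.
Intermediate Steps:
L(o, D) = (o - D)/(-15 + o)
(32805 - 13777) + L(58, -155) = (32805 - 13777) + (58 - 1*(-155))/(-15 + 58) = 19028 + (58 + 155)/43 = 19028 + (1/43)*213 = 19028 + 213/43 = 818417/43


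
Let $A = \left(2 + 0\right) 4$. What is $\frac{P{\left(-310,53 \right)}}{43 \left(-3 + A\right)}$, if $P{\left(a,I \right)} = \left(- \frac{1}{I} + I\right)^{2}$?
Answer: $\frac{7884864}{603935} \approx 13.056$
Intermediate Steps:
$P{\left(a,I \right)} = \left(I - \frac{1}{I}\right)^{2}$
$A = 8$ ($A = 2 \cdot 4 = 8$)
$\frac{P{\left(-310,53 \right)}}{43 \left(-3 + A\right)} = \frac{\frac{1}{2809} \left(-1 + 53^{2}\right)^{2}}{43 \left(-3 + 8\right)} = \frac{\frac{1}{2809} \left(-1 + 2809\right)^{2}}{43 \cdot 5} = \frac{\frac{1}{2809} \cdot 2808^{2}}{215} = \frac{1}{2809} \cdot 7884864 \cdot \frac{1}{215} = \frac{7884864}{2809} \cdot \frac{1}{215} = \frac{7884864}{603935}$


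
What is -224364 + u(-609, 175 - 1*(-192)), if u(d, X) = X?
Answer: -223997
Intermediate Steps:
-224364 + u(-609, 175 - 1*(-192)) = -224364 + (175 - 1*(-192)) = -224364 + (175 + 192) = -224364 + 367 = -223997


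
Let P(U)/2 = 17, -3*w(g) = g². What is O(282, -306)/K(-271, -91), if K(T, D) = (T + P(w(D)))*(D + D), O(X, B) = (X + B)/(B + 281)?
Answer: 4/179725 ≈ 2.2256e-5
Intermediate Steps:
w(g) = -g²/3
P(U) = 34 (P(U) = 2*17 = 34)
O(X, B) = (B + X)/(281 + B)
K(T, D) = 2*D*(34 + T) (K(T, D) = (T + 34)*(D + D) = (34 + T)*(2*D) = 2*D*(34 + T))
O(282, -306)/K(-271, -91) = ((-306 + 282)/(281 - 306))/((2*(-91)*(34 - 271))) = (-24/(-25))/((2*(-91)*(-237))) = -1/25*(-24)/43134 = (24/25)*(1/43134) = 4/179725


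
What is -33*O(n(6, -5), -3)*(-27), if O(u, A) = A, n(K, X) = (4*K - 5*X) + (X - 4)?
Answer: -2673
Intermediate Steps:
n(K, X) = -4 - 4*X + 4*K (n(K, X) = (-5*X + 4*K) + (-4 + X) = -4 - 4*X + 4*K)
-33*O(n(6, -5), -3)*(-27) = -33*(-3)*(-27) = 99*(-27) = -2673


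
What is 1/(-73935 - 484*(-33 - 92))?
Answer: -1/13435 ≈ -7.4432e-5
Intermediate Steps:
1/(-73935 - 484*(-33 - 92)) = 1/(-73935 - 484*(-125)) = 1/(-73935 + 60500) = 1/(-13435) = -1/13435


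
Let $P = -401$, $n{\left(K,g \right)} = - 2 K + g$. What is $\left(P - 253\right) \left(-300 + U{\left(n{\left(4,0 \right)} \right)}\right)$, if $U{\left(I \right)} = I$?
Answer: $201432$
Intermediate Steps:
$n{\left(K,g \right)} = g - 2 K$
$\left(P - 253\right) \left(-300 + U{\left(n{\left(4,0 \right)} \right)}\right) = \left(-401 - 253\right) \left(-300 + \left(0 - 8\right)\right) = - 654 \left(-300 + \left(0 - 8\right)\right) = - 654 \left(-300 - 8\right) = \left(-654\right) \left(-308\right) = 201432$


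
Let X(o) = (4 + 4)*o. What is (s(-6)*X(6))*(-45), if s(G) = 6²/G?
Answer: 12960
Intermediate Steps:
s(G) = 36/G
X(o) = 8*o
(s(-6)*X(6))*(-45) = ((36/(-6))*(8*6))*(-45) = ((36*(-⅙))*48)*(-45) = -6*48*(-45) = -288*(-45) = 12960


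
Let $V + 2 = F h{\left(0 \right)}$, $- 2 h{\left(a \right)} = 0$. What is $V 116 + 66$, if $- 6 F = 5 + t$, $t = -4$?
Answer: $-166$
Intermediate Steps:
$h{\left(a \right)} = 0$ ($h{\left(a \right)} = \left(- \frac{1}{2}\right) 0 = 0$)
$F = - \frac{1}{6}$ ($F = - \frac{5 - 4}{6} = \left(- \frac{1}{6}\right) 1 = - \frac{1}{6} \approx -0.16667$)
$V = -2$ ($V = -2 - 0 = -2 + 0 = -2$)
$V 116 + 66 = \left(-2\right) 116 + 66 = -232 + 66 = -166$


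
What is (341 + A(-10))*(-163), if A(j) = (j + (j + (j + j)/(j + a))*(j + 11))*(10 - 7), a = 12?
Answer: -40913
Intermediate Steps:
A(j) = 3*j + 3*(11 + j)*(j + 2*j/(12 + j)) (A(j) = (j + (j + (j + j)/(j + 12))*(j + 11))*(10 - 7) = (j + (j + (2*j)/(12 + j))*(11 + j))*3 = (j + (j + 2*j/(12 + j))*(11 + j))*3 = (j + (11 + j)*(j + 2*j/(12 + j)))*3 = 3*j + 3*(11 + j)*(j + 2*j/(12 + j)))
(341 + A(-10))*(-163) = (341 + 3*(-10)*(166 + (-10)**2 + 26*(-10))/(12 - 10))*(-163) = (341 + 3*(-10)*(166 + 100 - 260)/2)*(-163) = (341 + 3*(-10)*(1/2)*6)*(-163) = (341 - 90)*(-163) = 251*(-163) = -40913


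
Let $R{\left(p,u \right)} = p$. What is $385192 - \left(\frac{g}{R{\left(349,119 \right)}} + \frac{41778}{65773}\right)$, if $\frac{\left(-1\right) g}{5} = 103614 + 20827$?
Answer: $\frac{8882906171127}{22954777} \approx 3.8697 \cdot 10^{5}$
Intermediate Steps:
$g = -622205$ ($g = - 5 \left(103614 + 20827\right) = \left(-5\right) 124441 = -622205$)
$385192 - \left(\frac{g}{R{\left(349,119 \right)}} + \frac{41778}{65773}\right) = 385192 - \left(- \frac{622205}{349} + \frac{41778}{65773}\right) = 385192 - - \frac{40909708943}{22954777} = 385192 + \frac{40909708943}{22954777} = \frac{8882906171127}{22954777}$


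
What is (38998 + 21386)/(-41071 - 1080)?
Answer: -60384/42151 ≈ -1.4326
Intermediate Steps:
(38998 + 21386)/(-41071 - 1080) = 60384/(-42151) = 60384*(-1/42151) = -60384/42151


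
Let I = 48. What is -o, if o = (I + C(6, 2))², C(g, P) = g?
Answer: -2916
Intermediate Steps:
o = 2916 (o = (48 + 6)² = 54² = 2916)
-o = -1*2916 = -2916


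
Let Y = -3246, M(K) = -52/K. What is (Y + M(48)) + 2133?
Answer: -13369/12 ≈ -1114.1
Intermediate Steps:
(Y + M(48)) + 2133 = (-3246 - 52/48) + 2133 = (-3246 - 52*1/48) + 2133 = (-3246 - 13/12) + 2133 = -38965/12 + 2133 = -13369/12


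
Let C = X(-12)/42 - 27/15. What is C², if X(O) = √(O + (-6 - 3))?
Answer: 6779/2100 - 3*I*√21/35 ≈ 3.2281 - 0.39279*I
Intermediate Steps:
X(O) = √(-9 + O) (X(O) = √(O - 9) = √(-9 + O))
C = -9/5 + I*√21/42 (C = √(-9 - 12)/42 - 27/15 = √(-21)*(1/42) - 27*1/15 = (I*√21)*(1/42) - 9/5 = I*√21/42 - 9/5 = -9/5 + I*√21/42 ≈ -1.8 + 0.10911*I)
C² = (-9/5 + I*√21/42)²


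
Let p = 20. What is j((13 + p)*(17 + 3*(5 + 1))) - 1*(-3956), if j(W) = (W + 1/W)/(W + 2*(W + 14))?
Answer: 15961479766/4034415 ≈ 3956.3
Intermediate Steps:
j(W) = (W + 1/W)/(28 + 3*W) (j(W) = (W + 1/W)/(W + 2*(14 + W)) = (W + 1/W)/(W + (28 + 2*W)) = (W + 1/W)/(28 + 3*W))
j((13 + p)*(17 + 3*(5 + 1))) - 1*(-3956) = (1 + ((13 + 20)*(17 + 3*(5 + 1)))**2)/((((13 + 20)*(17 + 3*(5 + 1))))*(28 + 3*((13 + 20)*(17 + 3*(5 + 1))))) - 1*(-3956) = (1 + (33*(17 + 3*6))**2)/(((33*(17 + 3*6)))*(28 + 3*(33*(17 + 3*6)))) + 3956 = (1 + (33*(17 + 18))**2)/(((33*(17 + 18)))*(28 + 3*(33*(17 + 18)))) + 3956 = (1 + (33*35)**2)/(((33*35))*(28 + 3*(33*35))) + 3956 = (1 + 1155**2)/(1155*(28 + 3*1155)) + 3956 = (1 + 1334025)/(1155*(28 + 3465)) + 3956 = (1/1155)*1334026/3493 + 3956 = (1/1155)*(1/3493)*1334026 + 3956 = 1334026/4034415 + 3956 = 15961479766/4034415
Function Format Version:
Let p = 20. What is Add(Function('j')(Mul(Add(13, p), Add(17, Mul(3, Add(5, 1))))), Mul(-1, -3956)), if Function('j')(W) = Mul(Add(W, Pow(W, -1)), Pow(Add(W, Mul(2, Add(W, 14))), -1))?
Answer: Rational(15961479766, 4034415) ≈ 3956.3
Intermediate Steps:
Function('j')(W) = Mul(Pow(Add(28, Mul(3, W)), -1), Add(W, Pow(W, -1))) (Function('j')(W) = Mul(Add(W, Pow(W, -1)), Pow(Add(W, Mul(2, Add(14, W))), -1)) = Mul(Add(W, Pow(W, -1)), Pow(Add(W, Add(28, Mul(2, W))), -1)) = Mul(Add(W, Pow(W, -1)), Pow(Add(28, Mul(3, W)), -1)) = Mul(Pow(Add(28, Mul(3, W)), -1), Add(W, Pow(W, -1))))
Add(Function('j')(Mul(Add(13, p), Add(17, Mul(3, Add(5, 1))))), Mul(-1, -3956)) = Add(Mul(Pow(Mul(Add(13, 20), Add(17, Mul(3, Add(5, 1)))), -1), Pow(Add(28, Mul(3, Mul(Add(13, 20), Add(17, Mul(3, Add(5, 1)))))), -1), Add(1, Pow(Mul(Add(13, 20), Add(17, Mul(3, Add(5, 1)))), 2))), Mul(-1, -3956)) = Add(Mul(Pow(Mul(33, Add(17, Mul(3, 6))), -1), Pow(Add(28, Mul(3, Mul(33, Add(17, Mul(3, 6))))), -1), Add(1, Pow(Mul(33, Add(17, Mul(3, 6))), 2))), 3956) = Add(Mul(Pow(Mul(33, Add(17, 18)), -1), Pow(Add(28, Mul(3, Mul(33, Add(17, 18)))), -1), Add(1, Pow(Mul(33, Add(17, 18)), 2))), 3956) = Add(Mul(Pow(Mul(33, 35), -1), Pow(Add(28, Mul(3, Mul(33, 35))), -1), Add(1, Pow(Mul(33, 35), 2))), 3956) = Add(Mul(Pow(1155, -1), Pow(Add(28, Mul(3, 1155)), -1), Add(1, Pow(1155, 2))), 3956) = Add(Mul(Rational(1, 1155), Pow(Add(28, 3465), -1), Add(1, 1334025)), 3956) = Add(Mul(Rational(1, 1155), Pow(3493, -1), 1334026), 3956) = Add(Mul(Rational(1, 1155), Rational(1, 3493), 1334026), 3956) = Add(Rational(1334026, 4034415), 3956) = Rational(15961479766, 4034415)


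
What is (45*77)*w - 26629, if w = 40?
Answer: 111971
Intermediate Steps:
(45*77)*w - 26629 = (45*77)*40 - 26629 = 3465*40 - 26629 = 138600 - 26629 = 111971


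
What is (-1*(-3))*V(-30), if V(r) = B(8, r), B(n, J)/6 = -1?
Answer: -18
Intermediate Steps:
B(n, J) = -6 (B(n, J) = 6*(-1) = -6)
V(r) = -6
(-1*(-3))*V(-30) = -1*(-3)*(-6) = 3*(-6) = -18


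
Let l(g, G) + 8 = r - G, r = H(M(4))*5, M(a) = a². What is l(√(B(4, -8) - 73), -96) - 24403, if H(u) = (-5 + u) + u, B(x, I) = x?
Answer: -24180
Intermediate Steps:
H(u) = -5 + 2*u
r = 135 (r = (-5 + 2*4²)*5 = (-5 + 2*16)*5 = (-5 + 32)*5 = 27*5 = 135)
l(g, G) = 127 - G (l(g, G) = -8 + (135 - G) = 127 - G)
l(√(B(4, -8) - 73), -96) - 24403 = (127 - 1*(-96)) - 24403 = (127 + 96) - 24403 = 223 - 24403 = -24180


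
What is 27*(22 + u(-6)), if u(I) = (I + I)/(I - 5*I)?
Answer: 1161/2 ≈ 580.50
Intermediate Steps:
u(I) = -1/2 (u(I) = (2*I)/((-4*I)) = (2*I)*(-1/(4*I)) = -1/2)
27*(22 + u(-6)) = 27*(22 - 1/2) = 27*(43/2) = 1161/2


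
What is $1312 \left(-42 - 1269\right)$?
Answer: $-1720032$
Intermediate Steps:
$1312 \left(-42 - 1269\right) = 1312 \left(-1311\right) = -1720032$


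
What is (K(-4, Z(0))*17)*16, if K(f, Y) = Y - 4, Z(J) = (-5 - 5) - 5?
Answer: -5168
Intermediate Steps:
Z(J) = -15 (Z(J) = -10 - 5 = -15)
K(f, Y) = -4 + Y
(K(-4, Z(0))*17)*16 = ((-4 - 15)*17)*16 = -19*17*16 = -323*16 = -5168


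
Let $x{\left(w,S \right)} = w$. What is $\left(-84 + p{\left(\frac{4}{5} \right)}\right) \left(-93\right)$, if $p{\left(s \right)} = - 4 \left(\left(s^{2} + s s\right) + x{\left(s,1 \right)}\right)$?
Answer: $\frac{214644}{25} \approx 8585.8$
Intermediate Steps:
$p{\left(s \right)} = - 8 s^{2} - 4 s$ ($p{\left(s \right)} = - 4 \left(\left(s^{2} + s s\right) + s\right) = - 4 \left(\left(s^{2} + s^{2}\right) + s\right) = - 4 \left(2 s^{2} + s\right) = - 4 \left(s + 2 s^{2}\right) = - 8 s^{2} - 4 s$)
$\left(-84 + p{\left(\frac{4}{5} \right)}\right) \left(-93\right) = \left(-84 + 4 \cdot \frac{4}{5} \left(-1 - 2 \cdot \frac{4}{5}\right)\right) \left(-93\right) = \left(-84 + 4 \cdot 4 \cdot \frac{1}{5} \left(-1 - 2 \cdot 4 \cdot \frac{1}{5}\right)\right) \left(-93\right) = \left(-84 + 4 \cdot \frac{4}{5} \left(-1 - \frac{8}{5}\right)\right) \left(-93\right) = \left(-84 + 4 \cdot \frac{4}{5} \left(- \frac{13}{5}\right)\right) \left(-93\right) = \left(-84 - \frac{208}{25}\right) \left(-93\right) = \left(- \frac{2308}{25}\right) \left(-93\right) = \frac{214644}{25}$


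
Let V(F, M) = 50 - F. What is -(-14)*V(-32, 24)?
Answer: 1148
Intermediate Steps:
-(-14)*V(-32, 24) = -(-14)*(50 - 1*(-32)) = -(-14)*(50 + 32) = -(-14)*82 = -14*(-82) = 1148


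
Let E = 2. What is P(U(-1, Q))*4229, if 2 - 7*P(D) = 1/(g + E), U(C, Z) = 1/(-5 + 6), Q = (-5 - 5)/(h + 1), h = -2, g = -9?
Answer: 63435/49 ≈ 1294.6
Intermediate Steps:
Q = 10 (Q = (-5 - 5)/(-2 + 1) = -10/(-1) = -10*(-1) = 10)
U(C, Z) = 1 (U(C, Z) = 1/1 = 1)
P(D) = 15/49 (P(D) = 2/7 - 1/(7*(-9 + 2)) = 2/7 - 1/7/(-7) = 2/7 - 1/7*(-1/7) = 2/7 + 1/49 = 15/49)
P(U(-1, Q))*4229 = (15/49)*4229 = 63435/49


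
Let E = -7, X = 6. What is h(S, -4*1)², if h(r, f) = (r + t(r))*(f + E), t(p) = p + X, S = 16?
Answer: 174724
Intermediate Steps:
t(p) = 6 + p (t(p) = p + 6 = 6 + p)
h(r, f) = (-7 + f)*(6 + 2*r) (h(r, f) = (r + (6 + r))*(f - 7) = (6 + 2*r)*(-7 + f) = (-7 + f)*(6 + 2*r))
h(S, -4*1)² = (-42 - 14*16 - 4*1*16 + (-4*1)*(6 + 16))² = (-42 - 224 - 4*16 - 4*22)² = (-42 - 224 - 64 - 88)² = (-418)² = 174724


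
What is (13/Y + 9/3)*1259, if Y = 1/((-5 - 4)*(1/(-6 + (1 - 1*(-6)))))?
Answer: -143526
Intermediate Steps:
Y = -1/9 (Y = 1/((-9)*(1/(-6 + (1 + 6)))) = -1/(9*(1/(-6 + 7))) = -1/(9*(1/1)) = -1/9/1 = -1/9*1 = -1/9 ≈ -0.11111)
(13/Y + 9/3)*1259 = (13/(-1/9) + 9/3)*1259 = (13*(-9) + 9*(1/3))*1259 = (-117 + 3)*1259 = -114*1259 = -143526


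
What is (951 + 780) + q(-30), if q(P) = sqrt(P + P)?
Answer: 1731 + 2*I*sqrt(15) ≈ 1731.0 + 7.746*I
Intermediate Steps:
q(P) = sqrt(2)*sqrt(P) (q(P) = sqrt(2*P) = sqrt(2)*sqrt(P))
(951 + 780) + q(-30) = (951 + 780) + sqrt(2)*sqrt(-30) = 1731 + sqrt(2)*(I*sqrt(30)) = 1731 + 2*I*sqrt(15)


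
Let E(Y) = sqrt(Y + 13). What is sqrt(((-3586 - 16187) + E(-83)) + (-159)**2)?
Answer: sqrt(5508 + I*sqrt(70)) ≈ 74.216 + 0.0564*I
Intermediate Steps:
E(Y) = sqrt(13 + Y)
sqrt(((-3586 - 16187) + E(-83)) + (-159)**2) = sqrt(((-3586 - 16187) + sqrt(13 - 83)) + (-159)**2) = sqrt((-19773 + sqrt(-70)) + 25281) = sqrt((-19773 + I*sqrt(70)) + 25281) = sqrt(5508 + I*sqrt(70))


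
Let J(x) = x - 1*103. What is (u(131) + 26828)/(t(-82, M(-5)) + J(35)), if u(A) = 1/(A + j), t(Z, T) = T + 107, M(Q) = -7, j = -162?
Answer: 831667/992 ≈ 838.37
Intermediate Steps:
J(x) = -103 + x (J(x) = x - 103 = -103 + x)
t(Z, T) = 107 + T
u(A) = 1/(-162 + A) (u(A) = 1/(A - 162) = 1/(-162 + A))
(u(131) + 26828)/(t(-82, M(-5)) + J(35)) = (1/(-162 + 131) + 26828)/((107 - 7) + (-103 + 35)) = (1/(-31) + 26828)/(100 - 68) = (-1/31 + 26828)/32 = (831667/31)*(1/32) = 831667/992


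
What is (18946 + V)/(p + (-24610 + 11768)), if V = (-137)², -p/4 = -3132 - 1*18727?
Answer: 1985/3926 ≈ 0.50560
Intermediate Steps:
p = 87436 (p = -4*(-3132 - 1*18727) = -4*(-3132 - 18727) = -4*(-21859) = 87436)
V = 18769
(18946 + V)/(p + (-24610 + 11768)) = (18946 + 18769)/(87436 + (-24610 + 11768)) = 37715/(87436 - 12842) = 37715/74594 = 37715*(1/74594) = 1985/3926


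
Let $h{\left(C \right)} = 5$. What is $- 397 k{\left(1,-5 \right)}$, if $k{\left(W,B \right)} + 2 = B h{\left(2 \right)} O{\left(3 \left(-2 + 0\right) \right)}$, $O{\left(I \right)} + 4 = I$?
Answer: $-98456$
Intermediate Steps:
$O{\left(I \right)} = -4 + I$
$k{\left(W,B \right)} = -2 - 50 B$ ($k{\left(W,B \right)} = -2 + B 5 \left(-4 + 3 \left(-2 + 0\right)\right) = -2 + 5 B \left(-4 + 3 \left(-2\right)\right) = -2 + 5 B \left(-4 - 6\right) = -2 + 5 B \left(-10\right) = -2 - 50 B$)
$- 397 k{\left(1,-5 \right)} = - 397 \left(-2 - -250\right) = - 397 \left(-2 + 250\right) = \left(-397\right) 248 = -98456$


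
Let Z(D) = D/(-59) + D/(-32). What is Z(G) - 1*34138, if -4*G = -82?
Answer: -128908819/3776 ≈ -34139.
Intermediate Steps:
G = 41/2 (G = -¼*(-82) = 41/2 ≈ 20.500)
Z(D) = -91*D/1888 (Z(D) = D*(-1/59) + D*(-1/32) = -D/59 - D/32 = -91*D/1888)
Z(G) - 1*34138 = -91/1888*41/2 - 1*34138 = -3731/3776 - 34138 = -128908819/3776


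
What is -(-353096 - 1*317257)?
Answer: 670353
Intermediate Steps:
-(-353096 - 1*317257) = -(-353096 - 317257) = -1*(-670353) = 670353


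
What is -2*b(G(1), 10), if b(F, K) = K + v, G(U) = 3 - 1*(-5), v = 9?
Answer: -38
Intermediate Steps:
G(U) = 8 (G(U) = 3 + 5 = 8)
b(F, K) = 9 + K (b(F, K) = K + 9 = 9 + K)
-2*b(G(1), 10) = -2*(9 + 10) = -2*19 = -38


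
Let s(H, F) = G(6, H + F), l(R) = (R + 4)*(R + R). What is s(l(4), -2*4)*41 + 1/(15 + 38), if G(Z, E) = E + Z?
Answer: 134727/53 ≈ 2542.0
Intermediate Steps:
l(R) = 2*R*(4 + R) (l(R) = (4 + R)*(2*R) = 2*R*(4 + R))
s(H, F) = 6 + F + H (s(H, F) = (H + F) + 6 = (F + H) + 6 = 6 + F + H)
s(l(4), -2*4)*41 + 1/(15 + 38) = (6 - 2*4 + 2*4*(4 + 4))*41 + 1/(15 + 38) = (6 - 8 + 2*4*8)*41 + 1/53 = (6 - 8 + 64)*41 + 1/53 = 62*41 + 1/53 = 2542 + 1/53 = 134727/53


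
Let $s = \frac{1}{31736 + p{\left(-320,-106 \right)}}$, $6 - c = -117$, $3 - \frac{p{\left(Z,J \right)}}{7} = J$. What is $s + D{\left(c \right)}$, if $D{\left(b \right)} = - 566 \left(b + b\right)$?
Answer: $- \frac{4525030763}{32499} \approx -1.3924 \cdot 10^{5}$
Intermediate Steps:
$p{\left(Z,J \right)} = 21 - 7 J$
$c = 123$ ($c = 6 - -117 = 6 + 117 = 123$)
$D{\left(b \right)} = - 1132 b$ ($D{\left(b \right)} = - 566 \cdot 2 b = - 1132 b$)
$s = \frac{1}{32499}$ ($s = \frac{1}{31736 + \left(21 - -742\right)} = \frac{1}{31736 + \left(21 + 742\right)} = \frac{1}{31736 + 763} = \frac{1}{32499} \approx 3.077 \cdot 10^{-5}$)
$s + D{\left(c \right)} = \frac{1}{32499} - 139236 = - \frac{4525030763}{32499}$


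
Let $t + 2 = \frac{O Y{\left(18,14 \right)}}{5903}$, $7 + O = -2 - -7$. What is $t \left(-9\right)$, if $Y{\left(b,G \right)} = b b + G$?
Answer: $\frac{112338}{5903} \approx 19.031$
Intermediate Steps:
$O = -2$ ($O = -7 - -5 = -7 + \left(-2 + 7\right) = -7 + 5 = -2$)
$Y{\left(b,G \right)} = G + b^{2}$ ($Y{\left(b,G \right)} = b^{2} + G = G + b^{2}$)
$t = - \frac{12482}{5903}$ ($t = -2 + \frac{\left(-2\right) \left(14 + 18^{2}\right)}{5903} = -2 + - 2 \left(14 + 324\right) \frac{1}{5903} = -2 + \left(-2\right) 338 \cdot \frac{1}{5903} = -2 - \frac{676}{5903} = - \frac{12482}{5903} \approx -2.1145$)
$t \left(-9\right) = \left(- \frac{12482}{5903}\right) \left(-9\right) = \frac{112338}{5903}$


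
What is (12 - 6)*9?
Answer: 54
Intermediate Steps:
(12 - 6)*9 = 6*9 = 54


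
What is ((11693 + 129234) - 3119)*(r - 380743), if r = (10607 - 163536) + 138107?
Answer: -54512021520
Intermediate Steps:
r = -14822 (r = -152929 + 138107 = -14822)
((11693 + 129234) - 3119)*(r - 380743) = ((11693 + 129234) - 3119)*(-14822 - 380743) = (140927 - 3119)*(-395565) = 137808*(-395565) = -54512021520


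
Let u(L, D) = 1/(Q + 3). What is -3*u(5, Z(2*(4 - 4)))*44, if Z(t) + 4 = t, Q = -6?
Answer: 44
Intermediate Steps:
Z(t) = -4 + t
u(L, D) = -⅓ (u(L, D) = 1/(-6 + 3) = 1/(-3) = -⅓)
-3*u(5, Z(2*(4 - 4)))*44 = -3*(-⅓)*44 = 1*44 = 44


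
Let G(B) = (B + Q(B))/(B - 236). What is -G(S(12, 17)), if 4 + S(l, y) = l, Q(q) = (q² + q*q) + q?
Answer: 12/19 ≈ 0.63158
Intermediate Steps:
Q(q) = q + 2*q² (Q(q) = (q² + q²) + q = 2*q² + q = q + 2*q²)
S(l, y) = -4 + l
G(B) = (B + B*(1 + 2*B))/(-236 + B) (G(B) = (B + B*(1 + 2*B))/(B - 236) = (B + B*(1 + 2*B))/(-236 + B))
-G(S(12, 17)) = -2*(-4 + 12)*(1 + (-4 + 12))/(-236 + (-4 + 12)) = -2*8*(1 + 8)/(-236 + 8) = -2*8*9/(-228) = -2*8*(-1)*9/228 = -1*(-12/19) = 12/19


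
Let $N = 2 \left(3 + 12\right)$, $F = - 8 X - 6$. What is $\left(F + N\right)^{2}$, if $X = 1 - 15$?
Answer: $18496$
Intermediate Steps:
$X = -14$ ($X = 1 - 15 = -14$)
$F = 106$ ($F = \left(-8\right) \left(-14\right) - 6 = 112 - 6 = 106$)
$N = 30$ ($N = 2 \cdot 15 = 30$)
$\left(F + N\right)^{2} = \left(106 + 30\right)^{2} = 136^{2} = 18496$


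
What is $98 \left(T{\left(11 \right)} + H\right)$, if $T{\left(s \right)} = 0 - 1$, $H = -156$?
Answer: $-15386$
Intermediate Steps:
$T{\left(s \right)} = -1$ ($T{\left(s \right)} = 0 - 1 = -1$)
$98 \left(T{\left(11 \right)} + H\right) = 98 \left(-1 - 156\right) = 98 \left(-157\right) = -15386$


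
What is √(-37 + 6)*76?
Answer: 76*I*√31 ≈ 423.15*I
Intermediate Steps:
√(-37 + 6)*76 = √(-31)*76 = (I*√31)*76 = 76*I*√31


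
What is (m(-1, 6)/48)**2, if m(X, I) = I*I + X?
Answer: 1225/2304 ≈ 0.53168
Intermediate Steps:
m(X, I) = X + I**2 (m(X, I) = I**2 + X = X + I**2)
(m(-1, 6)/48)**2 = ((-1 + 6**2)/48)**2 = ((-1 + 36)*(1/48))**2 = (35*(1/48))**2 = (35/48)**2 = 1225/2304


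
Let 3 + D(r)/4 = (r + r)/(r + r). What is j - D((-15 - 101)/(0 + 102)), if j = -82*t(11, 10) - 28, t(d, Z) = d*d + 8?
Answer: -10598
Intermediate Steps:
t(d, Z) = 8 + d**2 (t(d, Z) = d**2 + 8 = 8 + d**2)
D(r) = -8 (D(r) = -12 + 4*((r + r)/(r + r)) = -12 + 4*((2*r)/((2*r))) = -12 + 4*((2*r)*(1/(2*r))) = -12 + 4*1 = -12 + 4 = -8)
j = -10606 (j = -82*(8 + 11**2) - 28 = -82*(8 + 121) - 28 = -82*129 - 28 = -10578 - 28 = -10606)
j - D((-15 - 101)/(0 + 102)) = -10606 - 1*(-8) = -10606 + 8 = -10598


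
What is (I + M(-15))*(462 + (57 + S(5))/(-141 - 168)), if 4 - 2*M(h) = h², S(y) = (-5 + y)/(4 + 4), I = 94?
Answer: -1569711/206 ≈ -7620.0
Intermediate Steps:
S(y) = -5/8 + y/8 (S(y) = (-5 + y)/8 = (-5 + y)*(⅛) = -5/8 + y/8)
M(h) = 2 - h²/2
(I + M(-15))*(462 + (57 + S(5))/(-141 - 168)) = (94 + (2 - ½*(-15)²))*(462 + (57 + (-5/8 + (⅛)*5))/(-141 - 168)) = (94 + (2 - ½*225))*(462 + (57 + (-5/8 + 5/8))/(-309)) = (94 + (2 - 225/2))*(462 + (57 + 0)*(-1/309)) = (94 - 221/2)*(462 + 57*(-1/309)) = -33*(462 - 19/103)/2 = -33/2*47567/103 = -1569711/206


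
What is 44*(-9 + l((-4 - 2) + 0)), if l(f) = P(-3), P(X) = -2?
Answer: -484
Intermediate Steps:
l(f) = -2
44*(-9 + l((-4 - 2) + 0)) = 44*(-9 - 2) = 44*(-11) = -484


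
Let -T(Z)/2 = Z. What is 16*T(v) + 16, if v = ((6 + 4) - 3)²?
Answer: -1552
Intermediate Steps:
v = 49 (v = (10 - 3)² = 7² = 49)
T(Z) = -2*Z
16*T(v) + 16 = 16*(-2*49) + 16 = 16*(-98) + 16 = -1568 + 16 = -1552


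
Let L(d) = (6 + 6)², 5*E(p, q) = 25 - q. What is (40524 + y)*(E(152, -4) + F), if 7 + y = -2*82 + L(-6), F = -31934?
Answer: -6464981577/5 ≈ -1.2930e+9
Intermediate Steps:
E(p, q) = 5 - q/5 (E(p, q) = (25 - q)/5 = 5 - q/5)
L(d) = 144 (L(d) = 12² = 144)
y = -27 (y = -7 + (-2*82 + 144) = -7 + (-164 + 144) = -7 - 20 = -27)
(40524 + y)*(E(152, -4) + F) = (40524 - 27)*((5 - ⅕*(-4)) - 31934) = 40497*((5 + ⅘) - 31934) = 40497*(29/5 - 31934) = 40497*(-159641/5) = -6464981577/5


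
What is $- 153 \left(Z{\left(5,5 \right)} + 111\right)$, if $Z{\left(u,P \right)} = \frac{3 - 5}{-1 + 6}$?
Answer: $- \frac{84609}{5} \approx -16922.0$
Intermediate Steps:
$Z{\left(u,P \right)} = - \frac{2}{5}$
$- 153 \left(Z{\left(5,5 \right)} + 111\right) = - 153 \left(- \frac{2}{5} + 111\right) = \left(-153\right) \frac{553}{5} = - \frac{84609}{5}$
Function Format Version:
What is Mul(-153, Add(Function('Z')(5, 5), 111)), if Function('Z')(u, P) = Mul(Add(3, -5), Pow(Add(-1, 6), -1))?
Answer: Rational(-84609, 5) ≈ -16922.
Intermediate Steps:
Function('Z')(u, P) = Rational(-2, 5) (Function('Z')(u, P) = Mul(-2, Pow(5, -1)) = Mul(-2, Rational(1, 5)) = Rational(-2, 5))
Mul(-153, Add(Function('Z')(5, 5), 111)) = Mul(-153, Add(Rational(-2, 5), 111)) = Mul(-153, Rational(553, 5)) = Rational(-84609, 5)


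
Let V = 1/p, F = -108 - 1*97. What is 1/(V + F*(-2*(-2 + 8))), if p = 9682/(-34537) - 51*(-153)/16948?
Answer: 105401675/259873453576 ≈ 0.00040559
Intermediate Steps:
F = -205 (F = -108 - 97 = -205)
p = 105401675/585333076 (p = 9682*(-1/34537) + 7803*(1/16948) = -9682/34537 + 7803/16948 = 105401675/585333076 ≈ 0.18007)
V = 585333076/105401675 (V = 1/(105401675/585333076) = 585333076/105401675 ≈ 5.5534)
1/(V + F*(-2*(-2 + 8))) = 1/(585333076/105401675 - (-410)*(-2 + 8)) = 1/(585333076/105401675 - (-410)*6) = 1/(585333076/105401675 - 205*(-12)) = 1/(585333076/105401675 + 2460) = 1/(259873453576/105401675) = 105401675/259873453576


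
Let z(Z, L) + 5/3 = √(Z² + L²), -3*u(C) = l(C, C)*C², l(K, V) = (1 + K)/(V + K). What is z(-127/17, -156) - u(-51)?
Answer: 1270/3 + √7049233/17 ≈ 579.51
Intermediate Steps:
l(K, V) = (1 + K)/(K + V)
u(C) = -C*(1 + C)/6 (u(C) = -(1 + C)/(C + C)*C²/3 = -(1 + C)/((2*C))*C²/3 = -(1/(2*C))*(1 + C)*C²/3 = -(1 + C)/(2*C)*C²/3 = -C*(1 + C)/6)
z(Z, L) = -5/3 + √(L² + Z²) (z(Z, L) = -5/3 + √(Z² + L²) = -5/3 + √(L² + Z²))
z(-127/17, -156) - u(-51) = (-5/3 + √((-156)² + (-127/17)²)) - (-1)*(-51)*(1 - 51)/6 = (-5/3 + √(24336 + (-127*1/17)²)) - (-1)*(-51)*(-50)/6 = (-5/3 + √(24336 + (-127/17)²)) - 1*(-425) = (-5/3 + √(24336 + 16129/289)) + 425 = (-5/3 + √(7049233/289)) + 425 = (-5/3 + √7049233/17) + 425 = 1270/3 + √7049233/17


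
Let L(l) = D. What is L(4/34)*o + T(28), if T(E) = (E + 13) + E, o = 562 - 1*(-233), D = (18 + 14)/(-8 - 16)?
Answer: -991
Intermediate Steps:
D = -4/3 (D = 32/(-24) = 32*(-1/24) = -4/3 ≈ -1.3333)
L(l) = -4/3
o = 795 (o = 562 + 233 = 795)
T(E) = 13 + 2*E (T(E) = (13 + E) + E = 13 + 2*E)
L(4/34)*o + T(28) = -4/3*795 + (13 + 2*28) = -1060 + (13 + 56) = -1060 + 69 = -991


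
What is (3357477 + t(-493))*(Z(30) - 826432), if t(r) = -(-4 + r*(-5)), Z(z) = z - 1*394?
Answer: -2773913808736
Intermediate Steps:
Z(z) = -394 + z (Z(z) = z - 394 = -394 + z)
t(r) = 4 + 5*r (t(r) = -(-4 - 5*r) = 4 + 5*r)
(3357477 + t(-493))*(Z(30) - 826432) = (3357477 + (4 + 5*(-493)))*((-394 + 30) - 826432) = (3357477 + (4 - 2465))*(-364 - 826432) = (3357477 - 2461)*(-826796) = 3355016*(-826796) = -2773913808736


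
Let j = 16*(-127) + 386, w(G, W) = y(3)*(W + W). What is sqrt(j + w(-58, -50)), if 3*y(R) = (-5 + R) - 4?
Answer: I*sqrt(1446) ≈ 38.026*I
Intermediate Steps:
y(R) = -3 + R/3 (y(R) = ((-5 + R) - 4)/3 = (-9 + R)/3 = -3 + R/3)
w(G, W) = -4*W (w(G, W) = (-3 + (1/3)*3)*(W + W) = (-3 + 1)*(2*W) = -4*W)
j = -1646 (j = -2032 + 386 = -1646)
sqrt(j + w(-58, -50)) = sqrt(-1646 - 4*(-50)) = sqrt(-1646 + 200) = sqrt(-1446) = I*sqrt(1446)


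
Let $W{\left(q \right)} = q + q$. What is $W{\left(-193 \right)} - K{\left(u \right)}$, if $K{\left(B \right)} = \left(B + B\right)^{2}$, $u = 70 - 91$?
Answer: $-2150$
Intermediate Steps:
$W{\left(q \right)} = 2 q$
$u = -21$ ($u = 70 - 91 = -21$)
$K{\left(B \right)} = 4 B^{2}$ ($K{\left(B \right)} = \left(2 B\right)^{2} = 4 B^{2}$)
$W{\left(-193 \right)} - K{\left(u \right)} = 2 \left(-193\right) - 4 \left(-21\right)^{2} = -386 - 4 \cdot 441 = -386 - 1764 = -2150$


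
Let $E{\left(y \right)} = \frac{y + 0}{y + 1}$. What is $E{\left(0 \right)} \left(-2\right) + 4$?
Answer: $4$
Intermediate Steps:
$E{\left(y \right)} = \frac{y}{1 + y}$
$E{\left(0 \right)} \left(-2\right) + 4 = \frac{0}{1 + 0} \left(-2\right) + 4 = \frac{0}{1} \left(-2\right) + 4 = 0 \cdot 1 \left(-2\right) + 4 = 0 \left(-2\right) + 4 = 0 + 4 = 4$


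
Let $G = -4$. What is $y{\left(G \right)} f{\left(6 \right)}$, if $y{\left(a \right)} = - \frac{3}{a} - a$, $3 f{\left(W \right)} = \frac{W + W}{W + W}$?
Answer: $\frac{19}{12} \approx 1.5833$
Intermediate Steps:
$f{\left(W \right)} = \frac{1}{3}$ ($f{\left(W \right)} = \frac{\left(W + W\right) \frac{1}{W + W}}{3} = \frac{2 W \frac{1}{2 W}}{3} = \frac{1}{3} \cdot 1 = \frac{1}{3}$)
$y{\left(a \right)} = - a - \frac{3}{a}$
$y{\left(G \right)} f{\left(6 \right)} = \left(\left(-1\right) \left(-4\right) - \frac{3}{-4}\right) \frac{1}{3} = \left(4 - - \frac{3}{4}\right) \frac{1}{3} = \left(4 + \frac{3}{4}\right) \frac{1}{3} = \frac{19}{4} \cdot \frac{1}{3} = \frac{19}{12}$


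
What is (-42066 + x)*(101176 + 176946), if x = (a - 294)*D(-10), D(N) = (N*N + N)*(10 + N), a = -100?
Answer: -11699480052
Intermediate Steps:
D(N) = (10 + N)*(N + N**2) (D(N) = (N**2 + N)*(10 + N) = (N + N**2)*(10 + N) = (10 + N)*(N + N**2))
x = 0 (x = (-100 - 294)*(-10*(10 + (-10)**2 + 11*(-10))) = -(-3940)*(10 + 100 - 110) = -(-3940)*0 = -394*0 = 0)
(-42066 + x)*(101176 + 176946) = (-42066 + 0)*(101176 + 176946) = -42066*278122 = -11699480052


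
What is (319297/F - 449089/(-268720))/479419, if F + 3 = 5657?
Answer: 4015483593/33109174735760 ≈ 0.00012128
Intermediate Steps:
F = 5654 (F = -3 + 5657 = 5654)
(319297/F - 449089/(-268720))/479419 = (319297/5654 - 449089/(-268720))/479419 = (319297*(1/5654) - 449089*(-1/268720))*(1/479419) = (29027/514 + 449089/268720)*(1/479419) = (4015483593/69061040)*(1/479419) = 4015483593/33109174735760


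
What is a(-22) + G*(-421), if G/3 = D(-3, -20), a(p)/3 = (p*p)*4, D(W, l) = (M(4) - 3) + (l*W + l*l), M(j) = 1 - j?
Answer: -567594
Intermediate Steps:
D(W, l) = -6 + l**2 + W*l (D(W, l) = ((1 - 1*4) - 3) + (l*W + l*l) = ((1 - 4) - 3) + (W*l + l**2) = (-3 - 3) + (l**2 + W*l) = -6 + (l**2 + W*l) = -6 + l**2 + W*l)
a(p) = 12*p**2 (a(p) = 3*((p*p)*4) = 3*(p**2*4) = 3*(4*p**2) = 12*p**2)
G = 1362 (G = 3*(-6 + (-20)**2 - 3*(-20)) = 3*(-6 + 400 + 60) = 3*454 = 1362)
a(-22) + G*(-421) = 12*(-22)**2 + 1362*(-421) = 12*484 - 573402 = 5808 - 573402 = -567594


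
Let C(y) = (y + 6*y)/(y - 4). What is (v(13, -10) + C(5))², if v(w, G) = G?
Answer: 625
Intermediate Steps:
C(y) = 7*y/(-4 + y) (C(y) = (7*y)/(-4 + y) = 7*y/(-4 + y))
(v(13, -10) + C(5))² = (-10 + 7*5/(-4 + 5))² = (-10 + 7*5/1)² = (-10 + 7*5*1)² = (-10 + 35)² = 25² = 625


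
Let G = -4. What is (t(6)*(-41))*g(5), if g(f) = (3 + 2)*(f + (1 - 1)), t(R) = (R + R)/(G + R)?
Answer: -6150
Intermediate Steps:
t(R) = 2*R/(-4 + R) (t(R) = (R + R)/(-4 + R) = (2*R)/(-4 + R) = 2*R/(-4 + R))
g(f) = 5*f (g(f) = 5*(f + 0) = 5*f)
(t(6)*(-41))*g(5) = ((2*6/(-4 + 6))*(-41))*(5*5) = ((2*6/2)*(-41))*25 = ((2*6*(½))*(-41))*25 = (6*(-41))*25 = -246*25 = -6150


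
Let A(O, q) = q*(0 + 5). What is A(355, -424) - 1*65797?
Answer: -67917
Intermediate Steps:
A(O, q) = 5*q (A(O, q) = q*5 = 5*q)
A(355, -424) - 1*65797 = 5*(-424) - 1*65797 = -2120 - 65797 = -67917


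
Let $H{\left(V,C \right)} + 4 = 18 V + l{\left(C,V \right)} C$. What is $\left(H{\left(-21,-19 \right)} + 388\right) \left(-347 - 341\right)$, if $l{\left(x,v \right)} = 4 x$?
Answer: $-997600$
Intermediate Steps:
$H{\left(V,C \right)} = -4 + 4 C^{2} + 18 V$ ($H{\left(V,C \right)} = -4 + \left(18 V + 4 C C\right) = -4 + \left(18 V + 4 C^{2}\right) = -4 + \left(4 C^{2} + 18 V\right) = -4 + 4 C^{2} + 18 V$)
$\left(H{\left(-21,-19 \right)} + 388\right) \left(-347 - 341\right) = \left(\left(-4 + 4 \left(-19\right)^{2} + 18 \left(-21\right)\right) + 388\right) \left(-347 - 341\right) = \left(\left(-4 + 4 \cdot 361 - 378\right) + 388\right) \left(-688\right) = \left(\left(-4 + 1444 - 378\right) + 388\right) \left(-688\right) = \left(1062 + 388\right) \left(-688\right) = 1450 \left(-688\right) = -997600$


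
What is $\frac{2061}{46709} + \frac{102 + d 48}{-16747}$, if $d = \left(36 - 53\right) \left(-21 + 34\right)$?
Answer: $\frac{525240321}{782235623} \approx 0.67146$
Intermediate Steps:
$d = -221$ ($d = \left(-17\right) 13 = -221$)
$\frac{2061}{46709} + \frac{102 + d 48}{-16747} = \frac{2061}{46709} + \frac{102 - 10608}{-16747} = 2061 \cdot \frac{1}{46709} + \left(102 - 10608\right) \left(- \frac{1}{16747}\right) = \frac{2061}{46709} - - \frac{10506}{16747} = \frac{2061}{46709} + \frac{10506}{16747} = \frac{525240321}{782235623}$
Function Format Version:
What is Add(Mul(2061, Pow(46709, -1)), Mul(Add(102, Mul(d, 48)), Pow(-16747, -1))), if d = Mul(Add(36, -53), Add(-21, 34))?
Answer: Rational(525240321, 782235623) ≈ 0.67146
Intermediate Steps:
d = -221 (d = Mul(-17, 13) = -221)
Add(Mul(2061, Pow(46709, -1)), Mul(Add(102, Mul(d, 48)), Pow(-16747, -1))) = Add(Mul(2061, Pow(46709, -1)), Mul(Add(102, Mul(-221, 48)), Pow(-16747, -1))) = Add(Mul(2061, Rational(1, 46709)), Mul(Add(102, -10608), Rational(-1, 16747))) = Add(Rational(2061, 46709), Mul(-10506, Rational(-1, 16747))) = Add(Rational(2061, 46709), Rational(10506, 16747)) = Rational(525240321, 782235623)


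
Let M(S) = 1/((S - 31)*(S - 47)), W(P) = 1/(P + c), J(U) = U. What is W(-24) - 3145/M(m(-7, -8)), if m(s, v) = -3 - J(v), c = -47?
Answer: -243838141/71 ≈ -3.4343e+6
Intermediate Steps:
m(s, v) = -3 - v
W(P) = 1/(-47 + P) (W(P) = 1/(P - 47) = 1/(-47 + P))
M(S) = 1/((-47 + S)*(-31 + S)) (M(S) = 1/((-31 + S)*(-47 + S)) = 1/((-47 + S)*(-31 + S)))
W(-24) - 3145/M(m(-7, -8)) = 1/(-47 - 24) - (4582265 - 245310*(-3 - 1*(-8)) + 3145*(-3 - 1*(-8))²) = 1/(-71) - (4582265 - 245310*(-3 + 8) + 3145*(-3 + 8)²) = -1/71 - 3145/(1/(1457 + 5² - 78*5)) = -1/71 - 3145/(1/(1457 + 25 - 390)) = -1/71 - 3145/(1/1092) = -1/71 - 3145/1/1092 = -1/71 - 3145*1092 = -1/71 - 3434340 = -243838141/71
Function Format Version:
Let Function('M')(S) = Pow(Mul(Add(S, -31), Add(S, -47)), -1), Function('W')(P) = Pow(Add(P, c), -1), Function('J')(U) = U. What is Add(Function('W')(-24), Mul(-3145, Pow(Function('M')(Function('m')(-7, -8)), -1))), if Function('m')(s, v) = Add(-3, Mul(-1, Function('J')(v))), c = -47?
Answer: Rational(-243838141, 71) ≈ -3.4343e+6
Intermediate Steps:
Function('m')(s, v) = Add(-3, Mul(-1, v))
Function('W')(P) = Pow(Add(-47, P), -1) (Function('W')(P) = Pow(Add(P, -47), -1) = Pow(Add(-47, P), -1))
Function('M')(S) = Mul(Pow(Add(-47, S), -1), Pow(Add(-31, S), -1)) (Function('M')(S) = Pow(Mul(Add(-31, S), Add(-47, S)), -1) = Pow(Mul(Add(-47, S), Add(-31, S)), -1) = Mul(Pow(Add(-47, S), -1), Pow(Add(-31, S), -1)))
Add(Function('W')(-24), Mul(-3145, Pow(Function('M')(Function('m')(-7, -8)), -1))) = Add(Pow(Add(-47, -24), -1), Mul(-3145, Pow(Pow(Add(1457, Pow(Add(-3, Mul(-1, -8)), 2), Mul(-78, Add(-3, Mul(-1, -8)))), -1), -1))) = Add(Pow(-71, -1), Mul(-3145, Pow(Pow(Add(1457, Pow(Add(-3, 8), 2), Mul(-78, Add(-3, 8))), -1), -1))) = Add(Rational(-1, 71), Mul(-3145, Pow(Pow(Add(1457, Pow(5, 2), Mul(-78, 5)), -1), -1))) = Add(Rational(-1, 71), Mul(-3145, Pow(Pow(Add(1457, 25, -390), -1), -1))) = Add(Rational(-1, 71), Mul(-3145, Pow(Pow(1092, -1), -1))) = Add(Rational(-1, 71), Mul(-3145, Pow(Rational(1, 1092), -1))) = Add(Rational(-1, 71), Mul(-3145, 1092)) = Add(Rational(-1, 71), -3434340) = Rational(-243838141, 71)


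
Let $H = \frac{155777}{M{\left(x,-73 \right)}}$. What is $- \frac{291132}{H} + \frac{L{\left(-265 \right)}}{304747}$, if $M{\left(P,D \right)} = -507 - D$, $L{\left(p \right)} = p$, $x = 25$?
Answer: $\frac{38505134683231}{47472573419} \approx 811.1$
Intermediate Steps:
$H = - \frac{155777}{434}$ ($H = \frac{155777}{-507 - -73} = \frac{155777}{-507 + 73} = \frac{155777}{-434} = 155777 \left(- \frac{1}{434}\right) = - \frac{155777}{434} \approx -358.93$)
$- \frac{291132}{H} + \frac{L{\left(-265 \right)}}{304747} = - \frac{291132}{- \frac{155777}{434}} - \frac{265}{304747} = \left(-291132\right) \left(- \frac{434}{155777}\right) - \frac{265}{304747} = \frac{126351288}{155777} - \frac{265}{304747} = \frac{38505134683231}{47472573419}$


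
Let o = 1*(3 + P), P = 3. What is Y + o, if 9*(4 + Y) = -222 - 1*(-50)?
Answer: -154/9 ≈ -17.111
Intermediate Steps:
o = 6 (o = 1*(3 + 3) = 1*6 = 6)
Y = -208/9 (Y = -4 + (-222 - 1*(-50))/9 = -4 + (-222 + 50)/9 = -4 + (⅑)*(-172) = -4 - 172/9 = -208/9 ≈ -23.111)
Y + o = -208/9 + 6 = -154/9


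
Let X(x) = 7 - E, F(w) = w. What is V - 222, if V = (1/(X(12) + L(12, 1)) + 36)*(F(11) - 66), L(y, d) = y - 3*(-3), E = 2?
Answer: -57307/26 ≈ -2204.1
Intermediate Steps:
L(y, d) = 9 + y (L(y, d) = y + 9 = 9 + y)
X(x) = 5 (X(x) = 7 - 1*2 = 7 - 2 = 5)
V = -51535/26 (V = (1/(5 + (9 + 12)) + 36)*(11 - 66) = (1/(5 + 21) + 36)*(-55) = (1/26 + 36)*(-55) = (937/26)*(-55) = -51535/26 ≈ -1982.1)
V - 222 = -51535/26 - 222 = -57307/26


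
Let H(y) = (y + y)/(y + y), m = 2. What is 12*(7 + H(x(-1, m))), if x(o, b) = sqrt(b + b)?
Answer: 96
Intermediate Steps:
x(o, b) = sqrt(2)*sqrt(b) (x(o, b) = sqrt(2*b) = sqrt(2)*sqrt(b))
H(y) = 1 (H(y) = (2*y)/((2*y)) = (2*y)*(1/(2*y)) = 1)
12*(7 + H(x(-1, m))) = 12*(7 + 1) = 12*8 = 96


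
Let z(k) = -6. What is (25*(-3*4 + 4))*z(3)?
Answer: 1200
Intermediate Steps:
(25*(-3*4 + 4))*z(3) = (25*(-3*4 + 4))*(-6) = (25*(-12 + 4))*(-6) = (25*(-8))*(-6) = -200*(-6) = 1200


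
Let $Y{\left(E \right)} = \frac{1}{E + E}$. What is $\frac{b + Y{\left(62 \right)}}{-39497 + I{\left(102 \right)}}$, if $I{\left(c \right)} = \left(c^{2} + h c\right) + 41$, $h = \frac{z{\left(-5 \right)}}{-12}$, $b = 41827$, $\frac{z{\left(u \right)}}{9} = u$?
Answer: $- \frac{5186549}{3555018} \approx -1.4589$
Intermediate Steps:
$Y{\left(E \right)} = \frac{1}{2 E}$
$z{\left(u \right)} = 9 u$
$h = \frac{15}{4}$ ($h = \frac{9 \left(-5\right)}{-12} = \left(-45\right) \left(- \frac{1}{12}\right) = \frac{15}{4} \approx 3.75$)
$I{\left(c \right)} = 41 + c^{2} + \frac{15 c}{4}$ ($I{\left(c \right)} = \left(c^{2} + \frac{15 c}{4}\right) + 41 = 41 + c^{2} + \frac{15 c}{4}$)
$\frac{b + Y{\left(62 \right)}}{-39497 + I{\left(102 \right)}} = \frac{41827 + \frac{1}{2 \cdot 62}}{-39497 + \left(41 + 102^{2} + \frac{15}{4} \cdot 102\right)} = \frac{41827 + \frac{1}{2} \cdot \frac{1}{62}}{-39497 + \left(41 + 10404 + \frac{765}{2}\right)} = \frac{41827 + \frac{1}{124}}{-39497 + \frac{21655}{2}} = \frac{5186549}{124 \left(- \frac{57339}{2}\right)} = \frac{5186549}{124} \left(- \frac{2}{57339}\right) = - \frac{5186549}{3555018}$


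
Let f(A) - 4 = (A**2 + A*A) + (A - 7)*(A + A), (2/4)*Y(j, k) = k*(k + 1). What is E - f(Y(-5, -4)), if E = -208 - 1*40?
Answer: -2220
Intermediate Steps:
Y(j, k) = 2*k*(1 + k) (Y(j, k) = 2*(k*(k + 1)) = 2*(k*(1 + k)) = 2*k*(1 + k))
E = -248 (E = -208 - 40 = -248)
f(A) = 4 + 2*A**2 + 2*A*(-7 + A) (f(A) = 4 + ((A**2 + A*A) + (A - 7)*(A + A)) = 4 + ((A**2 + A**2) + (-7 + A)*(2*A)) = 4 + (2*A**2 + 2*A*(-7 + A)) = 4 + 2*A**2 + 2*A*(-7 + A))
E - f(Y(-5, -4)) = -248 - (4 - 28*(-4)*(1 - 4) + 4*(2*(-4)*(1 - 4))**2) = -248 - (4 - 28*(-4)*(-3) + 4*(2*(-4)*(-3))**2) = -248 - (4 - 14*24 + 4*24**2) = -248 - (4 - 336 + 4*576) = -248 - (4 - 336 + 2304) = -248 - 1*1972 = -248 - 1972 = -2220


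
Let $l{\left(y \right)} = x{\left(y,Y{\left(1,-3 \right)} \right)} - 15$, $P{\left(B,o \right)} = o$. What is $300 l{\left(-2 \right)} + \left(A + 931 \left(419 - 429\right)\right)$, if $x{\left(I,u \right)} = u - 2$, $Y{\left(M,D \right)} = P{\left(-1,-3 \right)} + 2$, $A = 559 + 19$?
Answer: $-14132$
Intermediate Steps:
$A = 578$
$Y{\left(M,D \right)} = -1$ ($Y{\left(M,D \right)} = -3 + 2 = -1$)
$x{\left(I,u \right)} = -2 + u$ ($x{\left(I,u \right)} = u - 2 = -2 + u$)
$l{\left(y \right)} = -18$ ($l{\left(y \right)} = \left(-2 - 1\right) - 15 = -3 - 15 = -18$)
$300 l{\left(-2 \right)} + \left(A + 931 \left(419 - 429\right)\right) = 300 \left(-18\right) + \left(578 + 931 \left(419 - 429\right)\right) = -5400 + \left(578 + 931 \left(-10\right)\right) = -5400 + \left(578 - 9310\right) = -5400 - 8732 = -14132$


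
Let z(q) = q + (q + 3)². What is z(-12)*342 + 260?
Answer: 23858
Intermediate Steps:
z(q) = q + (3 + q)²
z(-12)*342 + 260 = (-12 + (3 - 12)²)*342 + 260 = (-12 + (-9)²)*342 + 260 = (-12 + 81)*342 + 260 = 69*342 + 260 = 23598 + 260 = 23858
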